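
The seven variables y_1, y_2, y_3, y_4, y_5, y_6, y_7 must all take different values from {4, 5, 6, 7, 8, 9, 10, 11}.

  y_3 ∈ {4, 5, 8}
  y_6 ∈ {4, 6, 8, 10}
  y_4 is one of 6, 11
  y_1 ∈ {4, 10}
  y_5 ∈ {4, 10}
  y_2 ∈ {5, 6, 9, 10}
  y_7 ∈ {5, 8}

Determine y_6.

6

Among the 7 variables, 9 fits only y_2 (and all 7 values in {4, 5, 6, 8, 9, 10, 11} must be used), so y_2 = 9.
The 6 still-open variables draw from only 6 values {4, 5, 6, 8, 10, 11}, so each is used; only y_4 can be 11, hence y_4 = 11.
The 5 still-open variables draw from only 5 values {4, 5, 6, 8, 10}, so each is used; only y_6 can be 6, hence y_6 = 6.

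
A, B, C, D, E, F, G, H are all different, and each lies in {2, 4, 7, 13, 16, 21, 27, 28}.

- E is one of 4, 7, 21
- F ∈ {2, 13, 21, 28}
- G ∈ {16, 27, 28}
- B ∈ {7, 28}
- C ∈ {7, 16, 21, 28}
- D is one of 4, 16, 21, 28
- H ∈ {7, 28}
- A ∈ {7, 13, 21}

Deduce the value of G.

The 8 variables together cover exactly {2, 4, 7, 13, 16, 21, 27, 28} — 8 values for 8 variables — and 2 appears only in F's list, so F = 2.
The 7 still-open variables together cover exactly {4, 7, 13, 16, 21, 27, 28} — 7 values for 7 variables — and 13 appears only in A's list, so A = 13.
The 6 still-open variables draw from only 6 values {4, 7, 16, 21, 27, 28}, so each is used; only G can be 27, hence G = 27.

27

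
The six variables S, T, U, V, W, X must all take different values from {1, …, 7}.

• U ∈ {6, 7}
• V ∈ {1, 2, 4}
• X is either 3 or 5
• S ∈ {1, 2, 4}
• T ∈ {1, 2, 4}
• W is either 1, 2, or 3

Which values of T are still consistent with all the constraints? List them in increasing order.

S, T, V between them cover only {1, 2, 4} — a naked triple. Remove those values from W.
That leaves W = 3. Strike 3 from X.
That leaves X = 5.
No further eliminations apply; T can still be any of 1, 2, 4.

1, 2, 4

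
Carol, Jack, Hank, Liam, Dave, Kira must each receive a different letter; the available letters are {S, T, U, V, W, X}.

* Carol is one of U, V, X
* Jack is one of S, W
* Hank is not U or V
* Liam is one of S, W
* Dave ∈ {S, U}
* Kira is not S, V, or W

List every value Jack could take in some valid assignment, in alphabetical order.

S, W

Among the 6 variables, V fits only Carol (and all 6 values in {S, T, U, V, W, X} must be used), so Carol = V.
Jack and Liam share exactly the 2 values {S, W}; by pigeonhole those values go to them, so strike S, W from Hank, Dave.
Dave must be U (only option left). Eliminate U elsewhere: Kira.
No further eliminations apply; Jack can still be any of S, W.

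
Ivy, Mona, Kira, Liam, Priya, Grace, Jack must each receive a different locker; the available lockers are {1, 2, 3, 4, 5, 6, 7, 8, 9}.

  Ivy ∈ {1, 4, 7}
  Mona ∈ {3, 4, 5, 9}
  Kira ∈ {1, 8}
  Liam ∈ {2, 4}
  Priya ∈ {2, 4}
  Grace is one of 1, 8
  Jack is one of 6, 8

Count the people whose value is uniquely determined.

2

Kira and Grace between them cover only {1, 8} — a naked pair. Remove those values from Ivy, Jack.
That leaves Jack = 6.
Liam and Priya share exactly the 2 values {2, 4}; by pigeonhole those values go to them, so strike 2, 4 from Ivy, Mona.
Ivy's domain is down to {7}, so Ivy = 7.
Determined: Ivy=7, Jack=6. The other people each still have more than one consistent value. That makes 2.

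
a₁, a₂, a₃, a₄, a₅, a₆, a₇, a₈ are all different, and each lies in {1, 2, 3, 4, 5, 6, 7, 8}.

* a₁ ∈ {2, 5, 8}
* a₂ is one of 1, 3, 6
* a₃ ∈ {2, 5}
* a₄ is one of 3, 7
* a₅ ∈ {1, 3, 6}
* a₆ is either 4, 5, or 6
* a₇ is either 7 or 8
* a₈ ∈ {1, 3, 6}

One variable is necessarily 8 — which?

The 8 variables draw from only 8 values {1, 2, 3, 4, 5, 6, 7, 8}, so each is used; only a₆ can be 4, hence a₆ = 4.
The 3 variables a₂, a₅, a₈ are confined to {1, 3, 6}, which locks those values in; drop them from a₄.
a₄ must be 7 (only option left). So a₇ can't be 7.
So 8 goes to a₇.

a₇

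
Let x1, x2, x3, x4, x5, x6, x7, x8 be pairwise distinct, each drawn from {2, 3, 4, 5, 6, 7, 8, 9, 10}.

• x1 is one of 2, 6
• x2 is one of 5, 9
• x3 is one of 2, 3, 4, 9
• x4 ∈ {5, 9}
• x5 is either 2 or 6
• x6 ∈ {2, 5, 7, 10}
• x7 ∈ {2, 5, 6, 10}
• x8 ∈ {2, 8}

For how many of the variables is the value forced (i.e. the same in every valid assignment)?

The 2 variables x1 and x5 are confined to {2, 6}, which locks those values in; drop them from x3, x6, x7, x8.
x8 must be 8 (only option left).
The 2 variables x2 and x4 are confined to {5, 9}, which locks those values in; drop them from x3, x6, x7.
x7's domain is down to {10}, so x7 = 10. So x6 can't be 10.
That leaves x6 = 7.
Determined: x6=7, x7=10, x8=8. The other variables each still have more than one consistent value. That makes 3.

3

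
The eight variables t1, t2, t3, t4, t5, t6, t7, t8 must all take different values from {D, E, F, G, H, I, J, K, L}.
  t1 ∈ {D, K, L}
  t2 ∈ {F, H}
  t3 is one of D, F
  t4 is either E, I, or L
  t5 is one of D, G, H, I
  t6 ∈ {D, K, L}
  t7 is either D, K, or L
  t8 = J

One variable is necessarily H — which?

t8 must be J (only option left).
t1, t6, t7 share exactly the 3 values {D, K, L}; by pigeonhole those values go to them, so strike D, K, L from t3, t4, t5.
t3 must be F (only option left). Strike F from t2.
So H goes to t2.

t2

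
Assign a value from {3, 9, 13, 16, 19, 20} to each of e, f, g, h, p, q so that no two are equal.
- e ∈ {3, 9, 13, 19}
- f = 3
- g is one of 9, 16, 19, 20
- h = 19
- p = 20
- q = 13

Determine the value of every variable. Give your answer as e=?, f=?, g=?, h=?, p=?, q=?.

e=9, f=3, g=16, h=19, p=20, q=13

f has just one choice, so f = 3. Remove 3 from e.
h must be 19 (only option left). So e, g can't be 19.
p's domain is down to {20}, so p = 20. Eliminate 20 elsewhere: g.
q has just one choice, so q = 13. Remove 13 from e.
That leaves e = 9. Strike 9 from g.
That leaves g = 16.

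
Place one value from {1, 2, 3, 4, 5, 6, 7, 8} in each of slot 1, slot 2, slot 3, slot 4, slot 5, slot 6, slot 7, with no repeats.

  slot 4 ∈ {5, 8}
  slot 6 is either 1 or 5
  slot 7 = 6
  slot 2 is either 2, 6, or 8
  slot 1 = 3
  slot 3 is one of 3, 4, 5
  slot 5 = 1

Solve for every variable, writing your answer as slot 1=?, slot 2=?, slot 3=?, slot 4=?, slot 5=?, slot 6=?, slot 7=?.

slot 1=3, slot 2=2, slot 3=4, slot 4=8, slot 5=1, slot 6=5, slot 7=6

slot 1 has just one choice, so slot 1 = 3. Eliminate 3 elsewhere: slot 3.
slot 5 must be 1 (only option left). So slot 6 can't be 1.
slot 6 has just one choice, so slot 6 = 5. Strike 5 from slot 3, slot 4.
slot 7 must be 6 (only option left). Eliminate 6 elsewhere: slot 2.
That leaves slot 3 = 4.
slot 4 has just one choice, so slot 4 = 8. Eliminate 8 elsewhere: slot 2.
slot 2 has just one choice, so slot 2 = 2.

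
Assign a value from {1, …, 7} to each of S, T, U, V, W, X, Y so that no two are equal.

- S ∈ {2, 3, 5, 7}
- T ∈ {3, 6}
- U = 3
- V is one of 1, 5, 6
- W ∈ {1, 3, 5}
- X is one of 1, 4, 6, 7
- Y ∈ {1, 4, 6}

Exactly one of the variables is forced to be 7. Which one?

X

U must be 3 (only option left). So S, T, W can't be 3.
That leaves T = 6. Strike 6 from V, X, Y.
The 5 still-open variables together cover exactly {1, 2, 4, 5, 7} — 5 values for 5 variables — and 2 appears only in S's list, so S = 2.
The 4 still-open variables together cover exactly {1, 4, 5, 7} — 4 values for 4 variables — and 7 appears only in X's list, so X = 7.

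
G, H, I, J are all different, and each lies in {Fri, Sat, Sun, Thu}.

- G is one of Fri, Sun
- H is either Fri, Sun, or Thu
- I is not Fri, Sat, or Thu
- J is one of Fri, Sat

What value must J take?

I has just one choice, so I = Sun. Eliminate Sun elsewhere: G, H.
G must be Fri (only option left). Strike Fri from H, J.
So J = Sat.

Sat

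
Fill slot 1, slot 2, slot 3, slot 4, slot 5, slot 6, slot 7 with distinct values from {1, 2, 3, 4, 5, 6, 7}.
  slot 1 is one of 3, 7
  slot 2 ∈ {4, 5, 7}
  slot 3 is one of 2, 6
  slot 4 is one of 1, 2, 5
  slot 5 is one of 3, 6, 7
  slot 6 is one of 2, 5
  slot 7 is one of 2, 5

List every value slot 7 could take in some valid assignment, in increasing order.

2, 5

The 7 variables draw from only 7 values {1, 2, 3, 4, 5, 6, 7}, so each is used; only slot 4 can be 1, hence slot 4 = 1.
Among the 6 still-open variables, 4 fits only slot 2 (and all 6 values in {2, 3, 4, 5, 6, 7} must be used), so slot 2 = 4.
slot 6 and slot 7 share exactly the 2 values {2, 5}; by pigeonhole those values go to them, so strike 2, 5 from slot 3.
That leaves slot 3 = 6. Remove 6 from slot 5.
No further eliminations apply; slot 7 can still be any of 2, 5.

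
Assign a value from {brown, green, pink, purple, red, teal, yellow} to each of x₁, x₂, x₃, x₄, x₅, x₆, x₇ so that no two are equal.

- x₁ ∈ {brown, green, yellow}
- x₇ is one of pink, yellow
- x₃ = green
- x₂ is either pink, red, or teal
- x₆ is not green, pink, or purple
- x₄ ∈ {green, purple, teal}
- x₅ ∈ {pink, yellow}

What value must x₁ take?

brown

x₃'s domain is down to {green}, so x₃ = green. Strike green from x₁, x₄.
Among the 6 still-open variables, purple fits only x₄ (and all 6 values in {brown, pink, purple, red, teal, yellow} must be used), so x₄ = purple.
The 2 variables x₅ and x₇ are confined to {pink, yellow}, which locks those values in; drop them from x₁, x₂, x₆.
So x₁ = brown.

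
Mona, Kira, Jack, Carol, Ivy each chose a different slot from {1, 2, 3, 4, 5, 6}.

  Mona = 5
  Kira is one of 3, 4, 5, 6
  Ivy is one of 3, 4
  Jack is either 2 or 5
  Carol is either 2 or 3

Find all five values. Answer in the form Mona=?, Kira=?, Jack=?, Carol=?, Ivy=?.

Mona has just one choice, so Mona = 5. Eliminate 5 elsewhere: Kira, Jack.
Jack must be 2 (only option left). Eliminate 2 elsewhere: Carol.
Carol must be 3 (only option left). Strike 3 from Kira, Ivy.
Ivy's domain is down to {4}, so Ivy = 4. Strike 4 from Kira.
Kira must be 6 (only option left).

Mona=5, Kira=6, Jack=2, Carol=3, Ivy=4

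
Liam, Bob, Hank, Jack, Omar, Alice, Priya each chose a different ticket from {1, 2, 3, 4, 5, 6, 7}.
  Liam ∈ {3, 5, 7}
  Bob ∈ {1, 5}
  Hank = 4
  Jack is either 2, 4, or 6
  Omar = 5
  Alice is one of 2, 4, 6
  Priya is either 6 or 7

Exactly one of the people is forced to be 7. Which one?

Priya

Hank has just one choice, so Hank = 4. So Jack, Alice can't be 4.
Omar's domain is down to {5}, so Omar = 5. Eliminate 5 elsewhere: Liam, Bob.
Bob has just one choice, so Bob = 1.
The 4 still-open variables draw from only 4 values {2, 3, 6, 7}, so each is used; only Liam can be 3, hence Liam = 3.
Among the 3 still-open variables, 7 fits only Priya (and all 3 values in {2, 6, 7} must be used), so Priya = 7.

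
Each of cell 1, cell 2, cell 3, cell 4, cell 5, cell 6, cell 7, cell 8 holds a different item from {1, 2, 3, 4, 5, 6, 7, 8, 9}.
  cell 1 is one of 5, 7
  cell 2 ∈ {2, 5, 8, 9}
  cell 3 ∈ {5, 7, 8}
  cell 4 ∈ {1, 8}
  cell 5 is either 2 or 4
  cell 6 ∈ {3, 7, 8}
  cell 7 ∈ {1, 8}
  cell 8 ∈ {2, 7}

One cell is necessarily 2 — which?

cell 8

The 8 variables together cover exactly {1, 2, 3, 4, 5, 7, 8, 9} — 8 values for 8 variables — and 3 appears only in cell 6's list, so cell 6 = 3.
Among the 7 still-open variables, 4 fits only cell 5 (and all 7 values in {1, 2, 4, 5, 7, 8, 9} must be used), so cell 5 = 4.
Among the 6 still-open variables, 9 fits only cell 2 (and all 6 values in {1, 2, 5, 7, 8, 9} must be used), so cell 2 = 9.
The 5 still-open variables together cover exactly {1, 2, 5, 7, 8} — 5 values for 5 variables — and 2 appears only in cell 8's list, so cell 8 = 2.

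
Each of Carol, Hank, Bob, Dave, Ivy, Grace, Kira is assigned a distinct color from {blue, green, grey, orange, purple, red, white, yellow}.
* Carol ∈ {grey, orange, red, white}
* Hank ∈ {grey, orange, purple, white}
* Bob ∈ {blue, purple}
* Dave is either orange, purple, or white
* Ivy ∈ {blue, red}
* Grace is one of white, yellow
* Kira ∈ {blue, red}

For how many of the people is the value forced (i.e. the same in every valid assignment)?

Among the 7 variables, yellow fits only Grace (and all 7 values in {blue, grey, orange, purple, red, white, yellow} must be used), so Grace = yellow.
Ivy and Kira share exactly the 2 values {blue, red}; by pigeonhole those values go to them, so strike blue, red from Carol, Bob.
Bob's domain is down to {purple}, so Bob = purple. Remove purple from Hank, Dave.
Determined: Bob=purple, Grace=yellow. The other people each still have more than one consistent value. That makes 2.

2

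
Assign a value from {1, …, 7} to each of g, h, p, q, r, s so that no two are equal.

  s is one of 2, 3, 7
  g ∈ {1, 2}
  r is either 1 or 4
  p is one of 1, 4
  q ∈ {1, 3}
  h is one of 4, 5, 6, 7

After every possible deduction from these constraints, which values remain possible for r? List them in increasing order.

1, 4

p and r between them cover only {1, 4} — a naked pair. Remove those values from g, h, q.
g must be 2 (only option left). Eliminate 2 elsewhere: s.
q must be 3 (only option left). So s can't be 3.
s must be 7 (only option left). Eliminate 7 elsewhere: h.
No further eliminations apply; r can still be any of 1, 4.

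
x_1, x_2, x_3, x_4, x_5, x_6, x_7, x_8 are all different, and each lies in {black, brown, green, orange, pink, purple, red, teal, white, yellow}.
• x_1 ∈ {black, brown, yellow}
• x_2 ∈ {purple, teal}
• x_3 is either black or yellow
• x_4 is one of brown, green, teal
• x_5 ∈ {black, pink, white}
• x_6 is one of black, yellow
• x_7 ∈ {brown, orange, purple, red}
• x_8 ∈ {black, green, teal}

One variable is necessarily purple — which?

x_3 and x_6 between them cover only {black, yellow} — a naked pair. Remove those values from x_1, x_5, x_8.
x_1 must be brown (only option left). Strike brown from x_4, x_7.
x_4 and x_8 between them cover only {green, teal} — a naked pair. Remove those values from x_2.
So purple goes to x_2.

x_2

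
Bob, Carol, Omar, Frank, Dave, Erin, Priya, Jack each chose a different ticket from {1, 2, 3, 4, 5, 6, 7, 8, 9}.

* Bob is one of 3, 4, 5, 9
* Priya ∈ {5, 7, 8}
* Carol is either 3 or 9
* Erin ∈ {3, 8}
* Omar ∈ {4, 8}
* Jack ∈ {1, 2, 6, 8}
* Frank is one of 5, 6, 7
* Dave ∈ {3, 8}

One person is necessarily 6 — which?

Frank

The 2 variables Dave and Erin are confined to {3, 8}, which locks those values in; drop them from Bob, Carol, Omar, Priya, Jack.
Carol has just one choice, so Carol = 9. So Bob can't be 9.
That leaves Omar = 4. So Bob can't be 4.
Bob has just one choice, so Bob = 5. Strike 5 from Frank, Priya.
Priya must be 7 (only option left). Remove 7 from Frank.
So 6 goes to Frank.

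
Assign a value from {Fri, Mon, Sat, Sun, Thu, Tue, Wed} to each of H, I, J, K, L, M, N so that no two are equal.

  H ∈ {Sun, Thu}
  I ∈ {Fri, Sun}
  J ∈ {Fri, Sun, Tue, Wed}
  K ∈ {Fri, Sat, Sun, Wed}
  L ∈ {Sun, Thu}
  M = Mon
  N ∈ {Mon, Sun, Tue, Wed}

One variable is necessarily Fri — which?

M must be Mon (only option left). Strike Mon from N.
The 6 still-open variables together cover exactly {Fri, Sat, Sun, Thu, Tue, Wed} — 6 values for 6 variables — and Sat appears only in K's list, so K = Sat.
H and L share exactly the 2 values {Sun, Thu}; by pigeonhole those values go to them, so strike Sun, Thu from I, J, N.
So Fri goes to I.

I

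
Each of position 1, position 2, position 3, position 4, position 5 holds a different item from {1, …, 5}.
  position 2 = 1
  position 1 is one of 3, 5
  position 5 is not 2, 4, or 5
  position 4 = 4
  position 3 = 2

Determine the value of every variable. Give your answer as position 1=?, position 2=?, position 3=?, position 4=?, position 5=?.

position 1=5, position 2=1, position 3=2, position 4=4, position 5=3

position 2 must be 1 (only option left). Remove 1 from position 5.
position 3 must be 2 (only option left).
position 4 has just one choice, so position 4 = 4.
position 5's domain is down to {3}, so position 5 = 3. Remove 3 from position 1.
That leaves position 1 = 5.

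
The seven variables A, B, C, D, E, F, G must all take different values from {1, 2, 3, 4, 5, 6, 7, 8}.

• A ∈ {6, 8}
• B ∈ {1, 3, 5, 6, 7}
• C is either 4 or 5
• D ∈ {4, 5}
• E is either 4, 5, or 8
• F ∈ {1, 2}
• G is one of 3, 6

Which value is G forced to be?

3

C and D share exactly the 2 values {4, 5}; by pigeonhole those values go to them, so strike 4, 5 from B, E.
That leaves E = 8. So A can't be 8.
That leaves A = 6. Strike 6 from B, G.
So G = 3.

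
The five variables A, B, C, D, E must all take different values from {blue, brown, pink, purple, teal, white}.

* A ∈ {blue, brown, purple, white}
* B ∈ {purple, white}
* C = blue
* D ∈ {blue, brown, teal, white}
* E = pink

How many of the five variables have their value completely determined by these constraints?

2

C's domain is down to {blue}, so C = blue. Eliminate blue elsewhere: A, D.
E's domain is down to {pink}, so E = pink.
Determined: C=blue, E=pink. The other variables each still have more than one consistent value. That makes 2.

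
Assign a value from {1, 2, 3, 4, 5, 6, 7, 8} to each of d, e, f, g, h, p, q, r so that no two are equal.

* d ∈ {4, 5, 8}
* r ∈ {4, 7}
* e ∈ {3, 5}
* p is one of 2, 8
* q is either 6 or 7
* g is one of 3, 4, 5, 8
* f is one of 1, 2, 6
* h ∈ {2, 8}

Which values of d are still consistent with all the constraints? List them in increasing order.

4, 5

The 8 variables together cover exactly {1, 2, 3, 4, 5, 6, 7, 8} — 8 values for 8 variables — and 1 appears only in f's list, so f = 1.
The 7 still-open variables draw from only 7 values {2, 3, 4, 5, 6, 7, 8}, so each is used; only q can be 6, hence q = 6.
Among the 6 still-open variables, 7 fits only r (and all 6 values in {2, 3, 4, 5, 7, 8} must be used), so r = 7.
The 2 variables h and p are confined to {2, 8}, which locks those values in; drop them from d, g.
No further eliminations apply; d can still be any of 4, 5.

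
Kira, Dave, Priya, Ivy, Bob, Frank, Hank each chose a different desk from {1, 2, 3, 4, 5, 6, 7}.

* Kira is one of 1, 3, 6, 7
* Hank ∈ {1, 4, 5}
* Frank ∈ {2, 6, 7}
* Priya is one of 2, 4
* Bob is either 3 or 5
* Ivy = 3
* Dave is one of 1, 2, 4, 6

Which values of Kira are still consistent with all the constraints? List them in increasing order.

1, 6, 7

Ivy has just one choice, so Ivy = 3. Eliminate 3 elsewhere: Kira, Bob.
That leaves Bob = 5. Strike 5 from Hank.
No further eliminations apply; Kira can still be any of 1, 6, 7.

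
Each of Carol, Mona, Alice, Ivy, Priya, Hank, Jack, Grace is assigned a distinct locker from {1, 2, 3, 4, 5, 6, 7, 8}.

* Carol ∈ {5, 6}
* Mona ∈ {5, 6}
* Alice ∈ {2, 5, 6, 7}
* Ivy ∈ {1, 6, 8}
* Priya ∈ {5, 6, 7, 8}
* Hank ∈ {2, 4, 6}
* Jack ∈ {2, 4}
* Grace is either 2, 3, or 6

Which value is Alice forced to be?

7

The 8 variables together cover exactly {1, 2, 3, 4, 5, 6, 7, 8} — 8 values for 8 variables — and 1 appears only in Ivy's list, so Ivy = 1.
The 7 still-open variables draw from only 7 values {2, 3, 4, 5, 6, 7, 8}, so each is used; only Grace can be 3, hence Grace = 3.
The 6 still-open variables draw from only 6 values {2, 4, 5, 6, 7, 8}, so each is used; only Priya can be 8, hence Priya = 8.
Among the 5 still-open variables, 7 fits only Alice (and all 5 values in {2, 4, 5, 6, 7} must be used), so Alice = 7.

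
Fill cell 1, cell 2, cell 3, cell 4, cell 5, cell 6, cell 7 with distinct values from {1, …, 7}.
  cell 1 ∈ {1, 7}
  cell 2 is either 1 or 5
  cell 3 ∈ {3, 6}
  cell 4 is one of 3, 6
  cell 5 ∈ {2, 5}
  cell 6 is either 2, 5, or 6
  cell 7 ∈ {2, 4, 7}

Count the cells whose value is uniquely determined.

3

Among the 7 variables, 4 fits only cell 7 (and all 7 values in {1, 2, 3, 4, 5, 6, 7} must be used), so cell 7 = 4.
Among the 6 still-open variables, 7 fits only cell 1 (and all 6 values in {1, 2, 3, 5, 6, 7} must be used), so cell 1 = 7.
Among the 5 still-open variables, 1 fits only cell 2 (and all 5 values in {1, 2, 3, 5, 6} must be used), so cell 2 = 1.
The 2 variables cell 3 and cell 4 are confined to {3, 6}, which locks those values in; drop them from cell 6.
Determined: cell 1=7, cell 2=1, cell 7=4. The other cells each still have more than one consistent value. That makes 3.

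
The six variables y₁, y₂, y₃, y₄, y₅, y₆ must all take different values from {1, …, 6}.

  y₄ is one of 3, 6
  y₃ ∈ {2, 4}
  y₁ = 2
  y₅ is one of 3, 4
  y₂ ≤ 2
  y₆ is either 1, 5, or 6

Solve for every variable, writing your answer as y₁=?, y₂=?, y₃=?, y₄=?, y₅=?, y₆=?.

y₁=2, y₂=1, y₃=4, y₄=6, y₅=3, y₆=5

y₁ has just one choice, so y₁ = 2. So y₂, y₃ can't be 2.
y₂'s domain is down to {1}, so y₂ = 1. Eliminate 1 elsewhere: y₆.
That leaves y₃ = 4. Remove 4 from y₅.
y₅ has just one choice, so y₅ = 3. Remove 3 from y₄.
That leaves y₄ = 6. Eliminate 6 elsewhere: y₆.
y₆ must be 5 (only option left).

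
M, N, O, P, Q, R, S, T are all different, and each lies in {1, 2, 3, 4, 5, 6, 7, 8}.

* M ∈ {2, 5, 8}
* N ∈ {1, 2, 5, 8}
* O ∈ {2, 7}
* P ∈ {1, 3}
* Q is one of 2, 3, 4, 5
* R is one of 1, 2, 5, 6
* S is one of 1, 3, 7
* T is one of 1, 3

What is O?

The 8 variables together cover exactly {1, 2, 3, 4, 5, 6, 7, 8} — 8 values for 8 variables — and 4 appears only in Q's list, so Q = 4.
The 7 still-open variables draw from only 7 values {1, 2, 3, 5, 6, 7, 8}, so each is used; only R can be 6, hence R = 6.
P and T share exactly the 2 values {1, 3}; by pigeonhole those values go to them, so strike 1, 3 from N, S.
S has just one choice, so S = 7. Strike 7 from O.
So O = 2.

2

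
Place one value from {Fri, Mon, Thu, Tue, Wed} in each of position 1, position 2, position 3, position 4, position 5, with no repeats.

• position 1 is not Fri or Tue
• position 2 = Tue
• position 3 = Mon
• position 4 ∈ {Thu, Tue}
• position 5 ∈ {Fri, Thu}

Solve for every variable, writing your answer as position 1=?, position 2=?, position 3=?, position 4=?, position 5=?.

position 2 must be Tue (only option left). So position 4 can't be Tue.
position 3 has just one choice, so position 3 = Mon. So position 1 can't be Mon.
position 4 has just one choice, so position 4 = Thu. Remove Thu from position 1, position 5.
That leaves position 5 = Fri.
position 1 must be Wed (only option left).

position 1=Wed, position 2=Tue, position 3=Mon, position 4=Thu, position 5=Fri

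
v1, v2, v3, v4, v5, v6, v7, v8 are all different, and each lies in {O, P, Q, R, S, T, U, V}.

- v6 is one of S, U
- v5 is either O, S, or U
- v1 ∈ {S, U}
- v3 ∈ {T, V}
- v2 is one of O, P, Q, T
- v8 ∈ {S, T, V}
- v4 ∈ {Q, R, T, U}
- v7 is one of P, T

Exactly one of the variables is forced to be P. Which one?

The 8 variables draw from only 8 values {O, P, Q, R, S, T, U, V}, so each is used; only v4 can be R, hence v4 = R.
Among the 7 still-open variables, Q fits only v2 (and all 7 values in {O, P, Q, S, T, U, V} must be used), so v2 = Q.
The 6 still-open variables draw from only 6 values {O, P, S, T, U, V}, so each is used; only v5 can be O, hence v5 = O.
Among the 5 still-open variables, P fits only v7 (and all 5 values in {P, S, T, U, V} must be used), so v7 = P.

v7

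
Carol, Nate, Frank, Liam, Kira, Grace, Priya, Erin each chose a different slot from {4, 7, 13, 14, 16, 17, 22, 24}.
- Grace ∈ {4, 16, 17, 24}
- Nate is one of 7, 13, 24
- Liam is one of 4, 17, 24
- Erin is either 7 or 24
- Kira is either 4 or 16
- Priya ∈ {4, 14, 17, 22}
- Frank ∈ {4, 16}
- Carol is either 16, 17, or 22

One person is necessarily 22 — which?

The 8 variables draw from only 8 values {4, 7, 13, 14, 16, 17, 22, 24}, so each is used; only Nate can be 13, hence Nate = 13.
The 7 still-open variables draw from only 7 values {4, 7, 14, 16, 17, 22, 24}, so each is used; only Erin can be 7, hence Erin = 7.
Among the 6 still-open variables, 14 fits only Priya (and all 6 values in {4, 14, 16, 17, 22, 24} must be used), so Priya = 14.
The 5 still-open variables together cover exactly {4, 16, 17, 22, 24} — 5 values for 5 variables — and 22 appears only in Carol's list, so Carol = 22.

Carol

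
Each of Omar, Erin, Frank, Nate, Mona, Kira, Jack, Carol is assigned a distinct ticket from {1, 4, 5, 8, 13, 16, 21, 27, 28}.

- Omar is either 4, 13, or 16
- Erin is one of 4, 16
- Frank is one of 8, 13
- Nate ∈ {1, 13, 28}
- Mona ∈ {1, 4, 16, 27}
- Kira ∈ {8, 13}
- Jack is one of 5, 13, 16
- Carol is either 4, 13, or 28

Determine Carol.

The 8 variables together cover exactly {1, 4, 5, 8, 13, 16, 27, 28} — 8 values for 8 variables — and 5 appears only in Jack's list, so Jack = 5.
Among the 7 still-open variables, 27 fits only Mona (and all 7 values in {1, 4, 8, 13, 16, 27, 28} must be used), so Mona = 27.
Among the 6 still-open variables, 1 fits only Nate (and all 6 values in {1, 4, 8, 13, 16, 28} must be used), so Nate = 1.
The 5 still-open variables together cover exactly {4, 8, 13, 16, 28} — 5 values for 5 variables — and 28 appears only in Carol's list, so Carol = 28.

28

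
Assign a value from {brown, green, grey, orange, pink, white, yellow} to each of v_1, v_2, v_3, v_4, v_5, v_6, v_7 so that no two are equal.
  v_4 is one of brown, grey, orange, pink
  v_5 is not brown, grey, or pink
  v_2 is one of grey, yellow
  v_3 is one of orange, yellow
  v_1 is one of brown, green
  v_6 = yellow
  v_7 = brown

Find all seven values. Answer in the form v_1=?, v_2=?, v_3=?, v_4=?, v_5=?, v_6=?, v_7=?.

v_1=green, v_2=grey, v_3=orange, v_4=pink, v_5=white, v_6=yellow, v_7=brown

v_6's domain is down to {yellow}, so v_6 = yellow. So v_2, v_3, v_5 can't be yellow.
v_7 must be brown (only option left). So v_1, v_4 can't be brown.
That leaves v_1 = green. So v_5 can't be green.
v_2 has just one choice, so v_2 = grey. Remove grey from v_4.
v_3 must be orange (only option left). Strike orange from v_4, v_5.
v_4's domain is down to {pink}, so v_4 = pink.
v_5's domain is down to {white}, so v_5 = white.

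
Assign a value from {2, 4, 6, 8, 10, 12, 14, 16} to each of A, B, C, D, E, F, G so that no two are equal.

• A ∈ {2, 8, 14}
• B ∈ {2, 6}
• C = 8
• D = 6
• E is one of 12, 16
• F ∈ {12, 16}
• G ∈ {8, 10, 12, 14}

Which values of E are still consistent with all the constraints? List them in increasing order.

C must be 8 (only option left). Remove 8 from A, G.
D's domain is down to {6}, so D = 6. Strike 6 from B.
B has just one choice, so B = 2. So A can't be 2.
That leaves A = 14. Strike 14 from G.
The 3 still-open variables together cover exactly {10, 12, 16} — 3 values for 3 variables — and 10 appears only in G's list, so G = 10.
No further eliminations apply; E can still be any of 12, 16.

12, 16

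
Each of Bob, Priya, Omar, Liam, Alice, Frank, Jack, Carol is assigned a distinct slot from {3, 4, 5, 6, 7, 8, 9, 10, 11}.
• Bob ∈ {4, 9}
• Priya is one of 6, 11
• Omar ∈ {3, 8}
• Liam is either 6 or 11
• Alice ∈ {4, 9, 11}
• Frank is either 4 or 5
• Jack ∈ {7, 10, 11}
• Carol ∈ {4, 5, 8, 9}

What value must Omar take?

3

The 2 variables Priya and Liam are confined to {6, 11}, which locks those values in; drop them from Alice, Jack.
The 2 variables Bob and Alice are confined to {4, 9}, which locks those values in; drop them from Frank, Carol.
Frank has just one choice, so Frank = 5. Eliminate 5 elsewhere: Carol.
Carol must be 8 (only option left). Strike 8 from Omar.
So Omar = 3.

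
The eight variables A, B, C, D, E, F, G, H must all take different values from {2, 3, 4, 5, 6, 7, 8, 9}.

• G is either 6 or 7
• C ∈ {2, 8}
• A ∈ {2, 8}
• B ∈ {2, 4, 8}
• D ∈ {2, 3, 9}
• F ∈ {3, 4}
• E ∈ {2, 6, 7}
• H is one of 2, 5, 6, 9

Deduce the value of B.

4

Among the 8 variables, 5 fits only H (and all 8 values in {2, 3, 4, 5, 6, 7, 8, 9} must be used), so H = 5.
The 7 still-open variables draw from only 7 values {2, 3, 4, 6, 7, 8, 9}, so each is used; only D can be 9, hence D = 9.
Among the 6 still-open variables, 3 fits only F (and all 6 values in {2, 3, 4, 6, 7, 8} must be used), so F = 3.
The 5 still-open variables together cover exactly {2, 4, 6, 7, 8} — 5 values for 5 variables — and 4 appears only in B's list, so B = 4.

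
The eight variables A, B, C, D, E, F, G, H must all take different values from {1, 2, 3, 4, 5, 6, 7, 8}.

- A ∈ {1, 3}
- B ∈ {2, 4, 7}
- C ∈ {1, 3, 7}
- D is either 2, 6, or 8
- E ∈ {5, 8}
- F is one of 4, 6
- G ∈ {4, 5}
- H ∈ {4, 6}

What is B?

F and H share exactly the 2 values {4, 6}; by pigeonhole those values go to them, so strike 4, 6 from B, D, G.
G must be 5 (only option left). So E can't be 5.
That leaves E = 8. Strike 8 from D.
That leaves D = 2. Eliminate 2 elsewhere: B.
So B = 7.

7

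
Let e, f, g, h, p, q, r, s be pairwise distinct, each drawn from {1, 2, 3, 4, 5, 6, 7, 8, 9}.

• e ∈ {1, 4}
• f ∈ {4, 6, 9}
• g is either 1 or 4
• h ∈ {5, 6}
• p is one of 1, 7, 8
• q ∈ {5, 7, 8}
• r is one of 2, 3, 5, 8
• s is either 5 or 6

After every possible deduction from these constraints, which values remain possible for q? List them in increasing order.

7, 8

e and g share exactly the 2 values {1, 4}; by pigeonhole those values go to them, so strike 1, 4 from f, p.
h and s share exactly the 2 values {5, 6}; by pigeonhole those values go to them, so strike 5, 6 from f, q, r.
f must be 9 (only option left).
p and q share exactly the 2 values {7, 8}; by pigeonhole those values go to them, so strike 7, 8 from r.
No further eliminations apply; q can still be any of 7, 8.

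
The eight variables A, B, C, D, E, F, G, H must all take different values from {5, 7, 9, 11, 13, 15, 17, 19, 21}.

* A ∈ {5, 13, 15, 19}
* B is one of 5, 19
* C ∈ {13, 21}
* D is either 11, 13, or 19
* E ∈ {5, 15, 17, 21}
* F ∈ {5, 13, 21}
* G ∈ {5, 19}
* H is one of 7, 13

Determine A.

15

The 8 variables draw from only 8 values {5, 7, 11, 13, 15, 17, 19, 21}, so each is used; only H can be 7, hence H = 7.
The 7 still-open variables draw from only 7 values {5, 11, 13, 15, 17, 19, 21}, so each is used; only D can be 11, hence D = 11.
The 6 still-open variables together cover exactly {5, 13, 15, 17, 19, 21} — 6 values for 6 variables — and 17 appears only in E's list, so E = 17.
The 5 still-open variables draw from only 5 values {5, 13, 15, 19, 21}, so each is used; only A can be 15, hence A = 15.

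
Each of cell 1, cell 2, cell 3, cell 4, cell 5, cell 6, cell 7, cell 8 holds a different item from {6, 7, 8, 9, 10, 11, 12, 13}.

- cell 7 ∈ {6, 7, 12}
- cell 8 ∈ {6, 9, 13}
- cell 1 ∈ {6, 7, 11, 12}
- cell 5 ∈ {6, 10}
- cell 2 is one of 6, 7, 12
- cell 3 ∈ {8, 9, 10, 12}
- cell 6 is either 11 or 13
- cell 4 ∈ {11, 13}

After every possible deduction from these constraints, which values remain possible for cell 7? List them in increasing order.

Among the 8 variables, 8 fits only cell 3 (and all 8 values in {6, 7, 8, 9, 10, 11, 12, 13} must be used), so cell 3 = 8.
The 7 still-open variables together cover exactly {6, 7, 9, 10, 11, 12, 13} — 7 values for 7 variables — and 9 appears only in cell 8's list, so cell 8 = 9.
The 6 still-open variables together cover exactly {6, 7, 10, 11, 12, 13} — 6 values for 6 variables — and 10 appears only in cell 5's list, so cell 5 = 10.
cell 4 and cell 6 share exactly the 2 values {11, 13}; by pigeonhole those values go to them, so strike 11, 13 from cell 1.
No further eliminations apply; cell 7 can still be any of 6, 7, 12.

6, 7, 12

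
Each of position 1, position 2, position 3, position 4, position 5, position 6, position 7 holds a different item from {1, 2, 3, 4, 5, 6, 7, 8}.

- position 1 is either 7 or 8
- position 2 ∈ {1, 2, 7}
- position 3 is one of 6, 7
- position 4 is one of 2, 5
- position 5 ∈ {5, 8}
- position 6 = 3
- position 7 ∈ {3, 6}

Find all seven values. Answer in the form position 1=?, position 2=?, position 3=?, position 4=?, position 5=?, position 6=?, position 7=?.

position 1=8, position 2=1, position 3=7, position 4=2, position 5=5, position 6=3, position 7=6

position 6's domain is down to {3}, so position 6 = 3. Strike 3 from position 7.
That leaves position 7 = 6. Strike 6 from position 3.
That leaves position 3 = 7. So position 1, position 2 can't be 7.
position 1 has just one choice, so position 1 = 8. So position 5 can't be 8.
position 5 has just one choice, so position 5 = 5. So position 4 can't be 5.
position 4's domain is down to {2}, so position 4 = 2. Eliminate 2 elsewhere: position 2.
position 2 has just one choice, so position 2 = 1.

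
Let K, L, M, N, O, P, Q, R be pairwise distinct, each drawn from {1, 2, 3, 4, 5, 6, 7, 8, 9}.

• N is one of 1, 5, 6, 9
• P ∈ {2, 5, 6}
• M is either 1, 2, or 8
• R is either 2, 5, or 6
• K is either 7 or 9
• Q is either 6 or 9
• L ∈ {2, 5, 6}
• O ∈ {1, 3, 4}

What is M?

L, P, R between them cover only {2, 5, 6} — a naked triple. Remove those values from M, N, Q.
Q has just one choice, so Q = 9. So K, N can't be 9.
K must be 7 (only option left).
That leaves N = 1. So M, O can't be 1.
So M = 8.

8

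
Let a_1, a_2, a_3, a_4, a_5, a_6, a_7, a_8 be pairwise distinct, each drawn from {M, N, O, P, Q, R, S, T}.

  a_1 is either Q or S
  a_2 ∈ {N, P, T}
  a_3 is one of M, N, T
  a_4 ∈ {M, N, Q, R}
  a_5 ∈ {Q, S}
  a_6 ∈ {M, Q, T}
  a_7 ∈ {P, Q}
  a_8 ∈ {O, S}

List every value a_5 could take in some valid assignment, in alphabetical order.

The 8 variables draw from only 8 values {M, N, O, P, Q, R, S, T}, so each is used; only a_8 can be O, hence a_8 = O.
Among the 7 still-open variables, R fits only a_4 (and all 7 values in {M, N, P, Q, R, S, T} must be used), so a_4 = R.
a_1 and a_5 between them cover only {Q, S} — a naked pair. Remove those values from a_6, a_7.
a_7 has just one choice, so a_7 = P. Strike P from a_2.
No further eliminations apply; a_5 can still be any of Q, S.

Q, S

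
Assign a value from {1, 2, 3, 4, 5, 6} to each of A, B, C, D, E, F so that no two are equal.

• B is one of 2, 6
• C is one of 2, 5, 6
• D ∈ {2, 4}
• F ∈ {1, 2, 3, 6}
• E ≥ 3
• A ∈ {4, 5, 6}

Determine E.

3

The 6 variables draw from only 6 values {1, 2, 3, 4, 5, 6}, so each is used; only F can be 1, hence F = 1.
Among the 5 still-open variables, 3 fits only E (and all 5 values in {2, 3, 4, 5, 6} must be used), so E = 3.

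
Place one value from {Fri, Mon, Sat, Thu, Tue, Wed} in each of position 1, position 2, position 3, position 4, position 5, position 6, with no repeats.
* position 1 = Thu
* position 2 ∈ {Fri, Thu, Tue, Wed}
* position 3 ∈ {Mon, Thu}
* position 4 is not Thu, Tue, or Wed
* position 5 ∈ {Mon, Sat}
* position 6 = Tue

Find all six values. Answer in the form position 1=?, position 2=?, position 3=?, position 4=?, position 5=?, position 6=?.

position 1=Thu, position 2=Wed, position 3=Mon, position 4=Fri, position 5=Sat, position 6=Tue

position 1's domain is down to {Thu}, so position 1 = Thu. So position 2, position 3 can't be Thu.
That leaves position 3 = Mon. Eliminate Mon elsewhere: position 4, position 5.
position 5 must be Sat (only option left). Strike Sat from position 4.
That leaves position 6 = Tue. Remove Tue from position 2.
position 4 has just one choice, so position 4 = Fri. So position 2 can't be Fri.
position 2 has just one choice, so position 2 = Wed.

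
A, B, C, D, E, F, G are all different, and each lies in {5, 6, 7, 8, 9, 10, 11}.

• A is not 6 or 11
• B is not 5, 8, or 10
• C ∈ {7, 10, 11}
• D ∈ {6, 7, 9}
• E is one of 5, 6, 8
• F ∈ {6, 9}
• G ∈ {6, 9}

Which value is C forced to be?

10

F and G share exactly the 2 values {6, 9}; by pigeonhole those values go to them, so strike 6, 9 from A, B, D, E.
D's domain is down to {7}, so D = 7. So A, B, C can't be 7.
B's domain is down to {11}, so B = 11. Strike 11 from C.
So C = 10.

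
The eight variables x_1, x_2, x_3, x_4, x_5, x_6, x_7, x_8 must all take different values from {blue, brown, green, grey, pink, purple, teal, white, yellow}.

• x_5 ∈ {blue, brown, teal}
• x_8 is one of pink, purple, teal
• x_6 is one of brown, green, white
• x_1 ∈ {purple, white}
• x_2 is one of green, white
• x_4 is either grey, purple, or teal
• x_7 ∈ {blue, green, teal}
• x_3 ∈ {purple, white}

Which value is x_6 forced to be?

brown

The 8 variables draw from only 8 values {blue, brown, green, grey, pink, purple, teal, white}, so each is used; only x_4 can be grey, hence x_4 = grey.
The 7 still-open variables together cover exactly {blue, brown, green, pink, purple, teal, white} — 7 values for 7 variables — and pink appears only in x_8's list, so x_8 = pink.
The 2 variables x_1 and x_3 are confined to {purple, white}, which locks those values in; drop them from x_2, x_6.
x_2's domain is down to {green}, so x_2 = green. Remove green from x_6, x_7.
So x_6 = brown.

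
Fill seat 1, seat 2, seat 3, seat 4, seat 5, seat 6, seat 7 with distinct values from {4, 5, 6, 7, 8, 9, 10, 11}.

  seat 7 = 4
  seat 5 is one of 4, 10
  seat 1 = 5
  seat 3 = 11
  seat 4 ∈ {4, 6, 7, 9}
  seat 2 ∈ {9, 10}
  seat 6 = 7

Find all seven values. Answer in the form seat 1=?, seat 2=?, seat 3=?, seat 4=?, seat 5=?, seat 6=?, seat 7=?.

seat 1=5, seat 2=9, seat 3=11, seat 4=6, seat 5=10, seat 6=7, seat 7=4

seat 1's domain is down to {5}, so seat 1 = 5.
seat 3 must be 11 (only option left).
seat 6 must be 7 (only option left). So seat 4 can't be 7.
seat 7's domain is down to {4}, so seat 7 = 4. Eliminate 4 elsewhere: seat 4, seat 5.
That leaves seat 5 = 10. So seat 2 can't be 10.
seat 2 has just one choice, so seat 2 = 9. Strike 9 from seat 4.
That leaves seat 4 = 6.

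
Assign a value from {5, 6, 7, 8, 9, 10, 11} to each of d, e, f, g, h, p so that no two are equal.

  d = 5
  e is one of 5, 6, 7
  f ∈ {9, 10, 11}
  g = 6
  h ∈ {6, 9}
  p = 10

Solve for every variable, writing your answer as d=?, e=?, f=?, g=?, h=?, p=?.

d has just one choice, so d = 5. Eliminate 5 elsewhere: e.
That leaves g = 6. Remove 6 from e, h.
h must be 9 (only option left). Remove 9 from f.
That leaves p = 10. Strike 10 from f.
That leaves e = 7.
f has just one choice, so f = 11.

d=5, e=7, f=11, g=6, h=9, p=10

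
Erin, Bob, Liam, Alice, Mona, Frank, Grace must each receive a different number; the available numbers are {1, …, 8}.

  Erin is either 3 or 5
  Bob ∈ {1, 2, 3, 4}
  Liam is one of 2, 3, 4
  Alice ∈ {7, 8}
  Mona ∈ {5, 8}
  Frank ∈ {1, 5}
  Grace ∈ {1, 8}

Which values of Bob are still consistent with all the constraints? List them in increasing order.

2, 4

The 7 variables together cover exactly {1, 2, 3, 4, 5, 7, 8} — 7 values for 7 variables — and 7 appears only in Alice's list, so Alice = 7.
Mona, Frank, Grace between them cover only {1, 5, 8} — a naked triple. Remove those values from Erin, Bob.
Erin has just one choice, so Erin = 3. Strike 3 from Bob, Liam.
No further eliminations apply; Bob can still be any of 2, 4.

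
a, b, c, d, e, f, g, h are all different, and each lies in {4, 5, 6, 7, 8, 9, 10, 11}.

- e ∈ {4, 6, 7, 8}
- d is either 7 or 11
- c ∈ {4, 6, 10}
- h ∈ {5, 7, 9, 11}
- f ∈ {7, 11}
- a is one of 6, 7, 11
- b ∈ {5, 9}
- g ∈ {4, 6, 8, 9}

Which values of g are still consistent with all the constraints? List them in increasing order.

Among the 8 variables, 10 fits only c (and all 8 values in {4, 5, 6, 7, 8, 9, 10, 11} must be used), so c = 10.
d and f share exactly the 2 values {7, 11}; by pigeonhole those values go to them, so strike 7, 11 from a, e, h.
a's domain is down to {6}, so a = 6. Strike 6 from e, g.
The 2 variables b and h are confined to {5, 9}, which locks those values in; drop them from g.
No further eliminations apply; g can still be any of 4, 8.

4, 8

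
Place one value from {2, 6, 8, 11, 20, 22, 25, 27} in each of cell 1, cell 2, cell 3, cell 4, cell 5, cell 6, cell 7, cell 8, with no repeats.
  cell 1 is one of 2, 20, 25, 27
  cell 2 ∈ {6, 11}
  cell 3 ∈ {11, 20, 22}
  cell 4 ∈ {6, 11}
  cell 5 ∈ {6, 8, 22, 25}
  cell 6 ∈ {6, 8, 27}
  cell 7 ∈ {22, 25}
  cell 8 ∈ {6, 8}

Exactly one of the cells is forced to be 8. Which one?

The 8 variables together cover exactly {2, 6, 8, 11, 20, 22, 25, 27} — 8 values for 8 variables — and 2 appears only in cell 1's list, so cell 1 = 2.
The 7 still-open variables draw from only 7 values {6, 8, 11, 20, 22, 25, 27}, so each is used; only cell 3 can be 20, hence cell 3 = 20.
Among the 6 still-open variables, 27 fits only cell 6 (and all 6 values in {6, 8, 11, 22, 25, 27} must be used), so cell 6 = 27.
The 2 variables cell 2 and cell 4 are confined to {6, 11}, which locks those values in; drop them from cell 5, cell 8.
So 8 goes to cell 8.

cell 8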